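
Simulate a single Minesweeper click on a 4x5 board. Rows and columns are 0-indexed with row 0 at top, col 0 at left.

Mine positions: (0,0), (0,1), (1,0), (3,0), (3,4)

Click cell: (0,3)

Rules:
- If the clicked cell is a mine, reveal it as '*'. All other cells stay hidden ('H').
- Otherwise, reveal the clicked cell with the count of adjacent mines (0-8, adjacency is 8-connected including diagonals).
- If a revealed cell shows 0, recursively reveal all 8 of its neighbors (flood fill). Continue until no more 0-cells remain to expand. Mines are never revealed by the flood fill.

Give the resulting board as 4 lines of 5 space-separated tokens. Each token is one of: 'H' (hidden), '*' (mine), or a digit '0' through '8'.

H H 1 0 0
H 3 1 0 0
H 2 0 1 1
H 1 0 1 H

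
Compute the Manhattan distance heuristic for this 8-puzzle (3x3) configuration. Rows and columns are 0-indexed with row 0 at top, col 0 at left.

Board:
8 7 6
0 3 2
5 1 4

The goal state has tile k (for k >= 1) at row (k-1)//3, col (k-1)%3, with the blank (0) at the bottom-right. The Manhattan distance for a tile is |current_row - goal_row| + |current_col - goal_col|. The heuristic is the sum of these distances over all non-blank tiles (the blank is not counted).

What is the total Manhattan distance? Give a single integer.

Answer: 19

Derivation:
Tile 8: at (0,0), goal (2,1), distance |0-2|+|0-1| = 3
Tile 7: at (0,1), goal (2,0), distance |0-2|+|1-0| = 3
Tile 6: at (0,2), goal (1,2), distance |0-1|+|2-2| = 1
Tile 3: at (1,1), goal (0,2), distance |1-0|+|1-2| = 2
Tile 2: at (1,2), goal (0,1), distance |1-0|+|2-1| = 2
Tile 5: at (2,0), goal (1,1), distance |2-1|+|0-1| = 2
Tile 1: at (2,1), goal (0,0), distance |2-0|+|1-0| = 3
Tile 4: at (2,2), goal (1,0), distance |2-1|+|2-0| = 3
Sum: 3 + 3 + 1 + 2 + 2 + 2 + 3 + 3 = 19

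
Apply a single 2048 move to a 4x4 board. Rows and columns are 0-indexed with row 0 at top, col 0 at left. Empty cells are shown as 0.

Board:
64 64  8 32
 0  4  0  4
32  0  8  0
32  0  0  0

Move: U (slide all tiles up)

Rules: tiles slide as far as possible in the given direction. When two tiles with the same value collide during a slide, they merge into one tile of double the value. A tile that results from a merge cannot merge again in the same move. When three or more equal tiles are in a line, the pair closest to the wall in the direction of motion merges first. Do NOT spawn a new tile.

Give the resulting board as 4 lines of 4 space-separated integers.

Slide up:
col 0: [64, 0, 32, 32] -> [64, 64, 0, 0]
col 1: [64, 4, 0, 0] -> [64, 4, 0, 0]
col 2: [8, 0, 8, 0] -> [16, 0, 0, 0]
col 3: [32, 4, 0, 0] -> [32, 4, 0, 0]

Answer: 64 64 16 32
64  4  0  4
 0  0  0  0
 0  0  0  0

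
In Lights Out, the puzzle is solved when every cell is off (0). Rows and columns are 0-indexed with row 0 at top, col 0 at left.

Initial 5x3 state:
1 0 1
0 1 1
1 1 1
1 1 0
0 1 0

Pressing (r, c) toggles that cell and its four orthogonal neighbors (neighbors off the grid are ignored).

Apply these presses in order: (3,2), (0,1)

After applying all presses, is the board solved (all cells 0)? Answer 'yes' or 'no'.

Answer: no

Derivation:
After press 1 at (3,2):
1 0 1
0 1 1
1 1 0
1 0 1
0 1 1

After press 2 at (0,1):
0 1 0
0 0 1
1 1 0
1 0 1
0 1 1

Lights still on: 8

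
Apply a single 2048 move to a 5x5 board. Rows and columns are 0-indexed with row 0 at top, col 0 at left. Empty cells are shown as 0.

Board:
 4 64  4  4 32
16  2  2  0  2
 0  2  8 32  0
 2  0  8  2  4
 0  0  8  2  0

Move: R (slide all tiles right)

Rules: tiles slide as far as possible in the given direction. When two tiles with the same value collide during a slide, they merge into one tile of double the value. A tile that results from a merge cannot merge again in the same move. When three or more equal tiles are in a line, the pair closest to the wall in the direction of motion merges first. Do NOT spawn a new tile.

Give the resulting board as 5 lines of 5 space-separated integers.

Slide right:
row 0: [4, 64, 4, 4, 32] -> [0, 4, 64, 8, 32]
row 1: [16, 2, 2, 0, 2] -> [0, 0, 16, 2, 4]
row 2: [0, 2, 8, 32, 0] -> [0, 0, 2, 8, 32]
row 3: [2, 0, 8, 2, 4] -> [0, 2, 8, 2, 4]
row 4: [0, 0, 8, 2, 0] -> [0, 0, 0, 8, 2]

Answer:  0  4 64  8 32
 0  0 16  2  4
 0  0  2  8 32
 0  2  8  2  4
 0  0  0  8  2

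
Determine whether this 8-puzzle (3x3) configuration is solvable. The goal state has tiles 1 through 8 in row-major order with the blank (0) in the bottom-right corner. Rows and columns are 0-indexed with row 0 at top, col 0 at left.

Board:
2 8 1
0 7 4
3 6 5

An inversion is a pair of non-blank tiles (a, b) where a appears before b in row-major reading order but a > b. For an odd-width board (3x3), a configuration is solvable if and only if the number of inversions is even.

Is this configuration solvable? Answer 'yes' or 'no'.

Inversions (pairs i<j in row-major order where tile[i] > tile[j] > 0): 13
13 is odd, so the puzzle is not solvable.

Answer: no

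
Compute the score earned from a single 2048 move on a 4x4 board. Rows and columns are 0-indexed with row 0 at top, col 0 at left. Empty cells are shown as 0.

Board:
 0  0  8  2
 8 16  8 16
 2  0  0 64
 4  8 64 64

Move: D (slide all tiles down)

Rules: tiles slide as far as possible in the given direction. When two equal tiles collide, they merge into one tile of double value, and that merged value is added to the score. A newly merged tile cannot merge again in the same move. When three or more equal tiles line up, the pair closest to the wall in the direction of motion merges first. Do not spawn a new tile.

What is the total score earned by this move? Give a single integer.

Slide down:
col 0: [0, 8, 2, 4] -> [0, 8, 2, 4]  score +0 (running 0)
col 1: [0, 16, 0, 8] -> [0, 0, 16, 8]  score +0 (running 0)
col 2: [8, 8, 0, 64] -> [0, 0, 16, 64]  score +16 (running 16)
col 3: [2, 16, 64, 64] -> [0, 2, 16, 128]  score +128 (running 144)
Board after move:
  0   0   0   0
  8   0   0   2
  2  16  16  16
  4   8  64 128

Answer: 144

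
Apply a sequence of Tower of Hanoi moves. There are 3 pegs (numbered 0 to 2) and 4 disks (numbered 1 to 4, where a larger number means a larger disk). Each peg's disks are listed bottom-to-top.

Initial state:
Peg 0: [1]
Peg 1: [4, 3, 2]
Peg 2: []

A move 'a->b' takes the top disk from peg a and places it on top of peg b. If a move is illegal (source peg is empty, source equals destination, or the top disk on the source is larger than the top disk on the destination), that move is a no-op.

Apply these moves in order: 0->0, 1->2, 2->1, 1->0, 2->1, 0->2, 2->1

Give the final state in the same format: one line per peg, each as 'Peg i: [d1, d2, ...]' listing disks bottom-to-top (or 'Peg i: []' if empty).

After move 1 (0->0):
Peg 0: [1]
Peg 1: [4, 3, 2]
Peg 2: []

After move 2 (1->2):
Peg 0: [1]
Peg 1: [4, 3]
Peg 2: [2]

After move 3 (2->1):
Peg 0: [1]
Peg 1: [4, 3, 2]
Peg 2: []

After move 4 (1->0):
Peg 0: [1]
Peg 1: [4, 3, 2]
Peg 2: []

After move 5 (2->1):
Peg 0: [1]
Peg 1: [4, 3, 2]
Peg 2: []

After move 6 (0->2):
Peg 0: []
Peg 1: [4, 3, 2]
Peg 2: [1]

After move 7 (2->1):
Peg 0: []
Peg 1: [4, 3, 2, 1]
Peg 2: []

Answer: Peg 0: []
Peg 1: [4, 3, 2, 1]
Peg 2: []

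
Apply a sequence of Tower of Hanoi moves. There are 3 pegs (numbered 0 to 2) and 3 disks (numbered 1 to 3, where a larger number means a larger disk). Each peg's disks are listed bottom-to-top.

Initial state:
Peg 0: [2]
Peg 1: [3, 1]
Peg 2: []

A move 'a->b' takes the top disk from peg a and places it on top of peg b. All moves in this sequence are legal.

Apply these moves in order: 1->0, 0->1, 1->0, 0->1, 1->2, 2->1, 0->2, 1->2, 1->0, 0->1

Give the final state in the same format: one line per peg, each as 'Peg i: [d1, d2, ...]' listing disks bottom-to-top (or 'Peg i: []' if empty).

After move 1 (1->0):
Peg 0: [2, 1]
Peg 1: [3]
Peg 2: []

After move 2 (0->1):
Peg 0: [2]
Peg 1: [3, 1]
Peg 2: []

After move 3 (1->0):
Peg 0: [2, 1]
Peg 1: [3]
Peg 2: []

After move 4 (0->1):
Peg 0: [2]
Peg 1: [3, 1]
Peg 2: []

After move 5 (1->2):
Peg 0: [2]
Peg 1: [3]
Peg 2: [1]

After move 6 (2->1):
Peg 0: [2]
Peg 1: [3, 1]
Peg 2: []

After move 7 (0->2):
Peg 0: []
Peg 1: [3, 1]
Peg 2: [2]

After move 8 (1->2):
Peg 0: []
Peg 1: [3]
Peg 2: [2, 1]

After move 9 (1->0):
Peg 0: [3]
Peg 1: []
Peg 2: [2, 1]

After move 10 (0->1):
Peg 0: []
Peg 1: [3]
Peg 2: [2, 1]

Answer: Peg 0: []
Peg 1: [3]
Peg 2: [2, 1]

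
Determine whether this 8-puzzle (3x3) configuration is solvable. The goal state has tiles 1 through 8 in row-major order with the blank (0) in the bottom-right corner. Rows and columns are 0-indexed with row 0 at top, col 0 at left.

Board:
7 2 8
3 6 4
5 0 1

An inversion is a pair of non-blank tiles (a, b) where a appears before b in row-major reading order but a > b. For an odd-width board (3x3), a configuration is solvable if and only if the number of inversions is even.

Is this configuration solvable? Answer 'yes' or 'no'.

Answer: yes

Derivation:
Inversions (pairs i<j in row-major order where tile[i] > tile[j] > 0): 18
18 is even, so the puzzle is solvable.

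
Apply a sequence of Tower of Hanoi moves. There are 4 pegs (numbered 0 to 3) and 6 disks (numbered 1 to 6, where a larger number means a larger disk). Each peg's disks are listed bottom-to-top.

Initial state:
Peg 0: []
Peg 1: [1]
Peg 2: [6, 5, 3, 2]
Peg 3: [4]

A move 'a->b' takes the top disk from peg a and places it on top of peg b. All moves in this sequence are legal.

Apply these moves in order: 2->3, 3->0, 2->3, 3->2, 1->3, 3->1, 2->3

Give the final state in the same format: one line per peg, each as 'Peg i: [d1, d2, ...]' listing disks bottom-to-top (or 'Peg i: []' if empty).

Answer: Peg 0: [2]
Peg 1: [1]
Peg 2: [6, 5]
Peg 3: [4, 3]

Derivation:
After move 1 (2->3):
Peg 0: []
Peg 1: [1]
Peg 2: [6, 5, 3]
Peg 3: [4, 2]

After move 2 (3->0):
Peg 0: [2]
Peg 1: [1]
Peg 2: [6, 5, 3]
Peg 3: [4]

After move 3 (2->3):
Peg 0: [2]
Peg 1: [1]
Peg 2: [6, 5]
Peg 3: [4, 3]

After move 4 (3->2):
Peg 0: [2]
Peg 1: [1]
Peg 2: [6, 5, 3]
Peg 3: [4]

After move 5 (1->3):
Peg 0: [2]
Peg 1: []
Peg 2: [6, 5, 3]
Peg 3: [4, 1]

After move 6 (3->1):
Peg 0: [2]
Peg 1: [1]
Peg 2: [6, 5, 3]
Peg 3: [4]

After move 7 (2->3):
Peg 0: [2]
Peg 1: [1]
Peg 2: [6, 5]
Peg 3: [4, 3]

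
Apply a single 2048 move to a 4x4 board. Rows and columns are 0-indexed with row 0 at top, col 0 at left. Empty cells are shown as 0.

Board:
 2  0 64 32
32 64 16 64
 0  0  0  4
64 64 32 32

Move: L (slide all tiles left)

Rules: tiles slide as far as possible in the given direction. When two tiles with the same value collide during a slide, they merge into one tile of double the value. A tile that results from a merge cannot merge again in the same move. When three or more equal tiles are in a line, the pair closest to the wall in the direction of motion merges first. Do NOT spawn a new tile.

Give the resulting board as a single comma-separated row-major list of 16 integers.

Slide left:
row 0: [2, 0, 64, 32] -> [2, 64, 32, 0]
row 1: [32, 64, 16, 64] -> [32, 64, 16, 64]
row 2: [0, 0, 0, 4] -> [4, 0, 0, 0]
row 3: [64, 64, 32, 32] -> [128, 64, 0, 0]

Answer: 2, 64, 32, 0, 32, 64, 16, 64, 4, 0, 0, 0, 128, 64, 0, 0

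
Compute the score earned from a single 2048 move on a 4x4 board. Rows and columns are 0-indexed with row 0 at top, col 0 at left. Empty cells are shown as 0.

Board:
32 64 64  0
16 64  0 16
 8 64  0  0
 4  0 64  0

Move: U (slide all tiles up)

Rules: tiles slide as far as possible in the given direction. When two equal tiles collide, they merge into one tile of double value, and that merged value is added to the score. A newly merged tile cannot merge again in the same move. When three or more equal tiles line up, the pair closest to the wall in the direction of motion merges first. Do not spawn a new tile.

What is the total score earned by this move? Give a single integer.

Answer: 256

Derivation:
Slide up:
col 0: [32, 16, 8, 4] -> [32, 16, 8, 4]  score +0 (running 0)
col 1: [64, 64, 64, 0] -> [128, 64, 0, 0]  score +128 (running 128)
col 2: [64, 0, 0, 64] -> [128, 0, 0, 0]  score +128 (running 256)
col 3: [0, 16, 0, 0] -> [16, 0, 0, 0]  score +0 (running 256)
Board after move:
 32 128 128  16
 16  64   0   0
  8   0   0   0
  4   0   0   0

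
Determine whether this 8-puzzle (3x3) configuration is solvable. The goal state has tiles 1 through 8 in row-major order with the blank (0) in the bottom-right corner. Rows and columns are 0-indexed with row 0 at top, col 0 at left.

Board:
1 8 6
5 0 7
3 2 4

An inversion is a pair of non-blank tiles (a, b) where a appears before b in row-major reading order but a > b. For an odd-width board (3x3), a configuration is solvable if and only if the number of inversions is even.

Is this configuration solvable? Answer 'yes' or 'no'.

Inversions (pairs i<j in row-major order where tile[i] > tile[j] > 0): 17
17 is odd, so the puzzle is not solvable.

Answer: no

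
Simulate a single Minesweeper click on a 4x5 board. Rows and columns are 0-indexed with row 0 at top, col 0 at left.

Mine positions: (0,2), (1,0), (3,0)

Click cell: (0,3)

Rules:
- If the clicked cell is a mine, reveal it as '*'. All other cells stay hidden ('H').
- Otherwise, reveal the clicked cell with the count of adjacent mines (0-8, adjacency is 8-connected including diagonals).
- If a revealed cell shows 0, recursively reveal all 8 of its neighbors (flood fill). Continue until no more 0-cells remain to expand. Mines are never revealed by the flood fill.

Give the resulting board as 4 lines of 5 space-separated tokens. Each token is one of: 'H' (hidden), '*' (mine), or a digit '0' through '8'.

H H H 1 H
H H H H H
H H H H H
H H H H H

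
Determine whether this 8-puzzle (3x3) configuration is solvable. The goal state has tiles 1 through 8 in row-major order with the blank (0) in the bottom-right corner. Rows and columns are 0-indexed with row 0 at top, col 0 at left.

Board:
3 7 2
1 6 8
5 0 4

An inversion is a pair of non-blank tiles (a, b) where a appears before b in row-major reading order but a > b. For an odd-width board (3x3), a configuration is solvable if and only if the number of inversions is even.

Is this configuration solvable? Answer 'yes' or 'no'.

Inversions (pairs i<j in row-major order where tile[i] > tile[j] > 0): 13
13 is odd, so the puzzle is not solvable.

Answer: no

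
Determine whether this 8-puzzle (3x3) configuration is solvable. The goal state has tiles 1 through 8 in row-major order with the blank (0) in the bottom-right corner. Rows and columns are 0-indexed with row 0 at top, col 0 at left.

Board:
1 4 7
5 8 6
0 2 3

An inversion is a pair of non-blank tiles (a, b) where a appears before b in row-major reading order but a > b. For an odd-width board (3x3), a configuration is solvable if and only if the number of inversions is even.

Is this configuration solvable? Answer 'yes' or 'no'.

Inversions (pairs i<j in row-major order where tile[i] > tile[j] > 0): 13
13 is odd, so the puzzle is not solvable.

Answer: no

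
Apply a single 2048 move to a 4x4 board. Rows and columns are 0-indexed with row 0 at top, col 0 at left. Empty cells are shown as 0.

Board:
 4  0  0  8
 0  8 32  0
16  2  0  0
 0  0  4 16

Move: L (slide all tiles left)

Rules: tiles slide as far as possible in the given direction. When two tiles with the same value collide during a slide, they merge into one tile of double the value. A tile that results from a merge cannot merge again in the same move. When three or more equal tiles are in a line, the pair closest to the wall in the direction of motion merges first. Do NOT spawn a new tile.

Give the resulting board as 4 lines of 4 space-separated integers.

Answer:  4  8  0  0
 8 32  0  0
16  2  0  0
 4 16  0  0

Derivation:
Slide left:
row 0: [4, 0, 0, 8] -> [4, 8, 0, 0]
row 1: [0, 8, 32, 0] -> [8, 32, 0, 0]
row 2: [16, 2, 0, 0] -> [16, 2, 0, 0]
row 3: [0, 0, 4, 16] -> [4, 16, 0, 0]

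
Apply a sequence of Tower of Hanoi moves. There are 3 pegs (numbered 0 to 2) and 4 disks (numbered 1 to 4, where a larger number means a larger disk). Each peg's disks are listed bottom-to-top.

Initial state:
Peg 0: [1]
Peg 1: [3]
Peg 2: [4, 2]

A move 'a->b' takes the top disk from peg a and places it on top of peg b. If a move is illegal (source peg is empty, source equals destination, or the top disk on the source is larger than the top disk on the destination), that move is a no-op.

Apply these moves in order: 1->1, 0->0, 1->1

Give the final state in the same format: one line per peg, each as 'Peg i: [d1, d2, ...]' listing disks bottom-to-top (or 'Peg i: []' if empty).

Answer: Peg 0: [1]
Peg 1: [3]
Peg 2: [4, 2]

Derivation:
After move 1 (1->1):
Peg 0: [1]
Peg 1: [3]
Peg 2: [4, 2]

After move 2 (0->0):
Peg 0: [1]
Peg 1: [3]
Peg 2: [4, 2]

After move 3 (1->1):
Peg 0: [1]
Peg 1: [3]
Peg 2: [4, 2]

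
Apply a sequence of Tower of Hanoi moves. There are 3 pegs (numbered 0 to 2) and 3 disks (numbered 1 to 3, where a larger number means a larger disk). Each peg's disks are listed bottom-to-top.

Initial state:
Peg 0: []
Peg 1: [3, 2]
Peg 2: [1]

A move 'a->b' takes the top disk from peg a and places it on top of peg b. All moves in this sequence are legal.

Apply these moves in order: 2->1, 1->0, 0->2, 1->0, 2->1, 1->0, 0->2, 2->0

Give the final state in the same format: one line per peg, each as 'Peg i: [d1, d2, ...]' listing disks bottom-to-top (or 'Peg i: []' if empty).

After move 1 (2->1):
Peg 0: []
Peg 1: [3, 2, 1]
Peg 2: []

After move 2 (1->0):
Peg 0: [1]
Peg 1: [3, 2]
Peg 2: []

After move 3 (0->2):
Peg 0: []
Peg 1: [3, 2]
Peg 2: [1]

After move 4 (1->0):
Peg 0: [2]
Peg 1: [3]
Peg 2: [1]

After move 5 (2->1):
Peg 0: [2]
Peg 1: [3, 1]
Peg 2: []

After move 6 (1->0):
Peg 0: [2, 1]
Peg 1: [3]
Peg 2: []

After move 7 (0->2):
Peg 0: [2]
Peg 1: [3]
Peg 2: [1]

After move 8 (2->0):
Peg 0: [2, 1]
Peg 1: [3]
Peg 2: []

Answer: Peg 0: [2, 1]
Peg 1: [3]
Peg 2: []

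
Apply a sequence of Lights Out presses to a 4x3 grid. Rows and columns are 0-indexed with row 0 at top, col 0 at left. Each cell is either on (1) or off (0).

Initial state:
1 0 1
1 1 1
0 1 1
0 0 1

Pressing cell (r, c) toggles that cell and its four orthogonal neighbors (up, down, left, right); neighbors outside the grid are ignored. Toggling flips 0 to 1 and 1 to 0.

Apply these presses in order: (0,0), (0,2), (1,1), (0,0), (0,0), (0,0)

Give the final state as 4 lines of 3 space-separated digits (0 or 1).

Answer: 1 0 0
0 0 1
0 0 1
0 0 1

Derivation:
After press 1 at (0,0):
0 1 1
0 1 1
0 1 1
0 0 1

After press 2 at (0,2):
0 0 0
0 1 0
0 1 1
0 0 1

After press 3 at (1,1):
0 1 0
1 0 1
0 0 1
0 0 1

After press 4 at (0,0):
1 0 0
0 0 1
0 0 1
0 0 1

After press 5 at (0,0):
0 1 0
1 0 1
0 0 1
0 0 1

After press 6 at (0,0):
1 0 0
0 0 1
0 0 1
0 0 1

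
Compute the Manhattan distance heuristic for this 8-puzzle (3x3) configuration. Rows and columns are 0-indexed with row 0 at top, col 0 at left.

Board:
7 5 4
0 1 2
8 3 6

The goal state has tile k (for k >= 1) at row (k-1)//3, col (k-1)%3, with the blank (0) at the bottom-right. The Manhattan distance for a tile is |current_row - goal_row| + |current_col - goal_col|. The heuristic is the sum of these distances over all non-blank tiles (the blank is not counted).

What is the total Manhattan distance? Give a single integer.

Answer: 15

Derivation:
Tile 7: (0,0)->(2,0) = 2
Tile 5: (0,1)->(1,1) = 1
Tile 4: (0,2)->(1,0) = 3
Tile 1: (1,1)->(0,0) = 2
Tile 2: (1,2)->(0,1) = 2
Tile 8: (2,0)->(2,1) = 1
Tile 3: (2,1)->(0,2) = 3
Tile 6: (2,2)->(1,2) = 1
Sum: 2 + 1 + 3 + 2 + 2 + 1 + 3 + 1 = 15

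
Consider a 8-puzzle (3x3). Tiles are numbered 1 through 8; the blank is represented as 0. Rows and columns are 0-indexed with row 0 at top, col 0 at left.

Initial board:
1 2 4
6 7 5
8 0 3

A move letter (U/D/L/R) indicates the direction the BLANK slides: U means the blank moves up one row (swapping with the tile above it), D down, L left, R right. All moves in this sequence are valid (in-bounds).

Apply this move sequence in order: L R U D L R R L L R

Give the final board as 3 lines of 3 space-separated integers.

After move 1 (L):
1 2 4
6 7 5
0 8 3

After move 2 (R):
1 2 4
6 7 5
8 0 3

After move 3 (U):
1 2 4
6 0 5
8 7 3

After move 4 (D):
1 2 4
6 7 5
8 0 3

After move 5 (L):
1 2 4
6 7 5
0 8 3

After move 6 (R):
1 2 4
6 7 5
8 0 3

After move 7 (R):
1 2 4
6 7 5
8 3 0

After move 8 (L):
1 2 4
6 7 5
8 0 3

After move 9 (L):
1 2 4
6 7 5
0 8 3

After move 10 (R):
1 2 4
6 7 5
8 0 3

Answer: 1 2 4
6 7 5
8 0 3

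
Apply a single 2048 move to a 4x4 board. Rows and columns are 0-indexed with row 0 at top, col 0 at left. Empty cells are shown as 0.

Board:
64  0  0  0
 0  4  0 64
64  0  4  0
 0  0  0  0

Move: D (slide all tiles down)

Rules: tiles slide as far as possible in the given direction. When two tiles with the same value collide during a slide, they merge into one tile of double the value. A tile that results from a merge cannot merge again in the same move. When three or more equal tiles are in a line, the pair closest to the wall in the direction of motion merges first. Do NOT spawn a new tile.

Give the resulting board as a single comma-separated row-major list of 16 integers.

Answer: 0, 0, 0, 0, 0, 0, 0, 0, 0, 0, 0, 0, 128, 4, 4, 64

Derivation:
Slide down:
col 0: [64, 0, 64, 0] -> [0, 0, 0, 128]
col 1: [0, 4, 0, 0] -> [0, 0, 0, 4]
col 2: [0, 0, 4, 0] -> [0, 0, 0, 4]
col 3: [0, 64, 0, 0] -> [0, 0, 0, 64]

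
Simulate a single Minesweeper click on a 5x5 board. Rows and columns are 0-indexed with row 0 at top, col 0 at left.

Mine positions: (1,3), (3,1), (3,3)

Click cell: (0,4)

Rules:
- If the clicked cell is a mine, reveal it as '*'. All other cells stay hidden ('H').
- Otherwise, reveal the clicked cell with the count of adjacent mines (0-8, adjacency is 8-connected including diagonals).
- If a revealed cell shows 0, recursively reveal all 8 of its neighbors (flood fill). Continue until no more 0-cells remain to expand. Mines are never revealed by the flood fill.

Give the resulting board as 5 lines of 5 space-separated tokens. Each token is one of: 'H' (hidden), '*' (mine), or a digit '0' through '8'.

H H H H 1
H H H H H
H H H H H
H H H H H
H H H H H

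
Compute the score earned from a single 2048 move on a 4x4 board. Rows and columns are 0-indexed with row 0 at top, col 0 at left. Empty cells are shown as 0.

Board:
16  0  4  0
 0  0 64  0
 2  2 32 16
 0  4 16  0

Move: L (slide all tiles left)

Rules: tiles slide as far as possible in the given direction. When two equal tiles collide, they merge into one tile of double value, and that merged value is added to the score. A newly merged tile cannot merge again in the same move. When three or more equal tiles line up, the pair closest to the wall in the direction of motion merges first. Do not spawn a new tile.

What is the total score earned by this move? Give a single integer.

Slide left:
row 0: [16, 0, 4, 0] -> [16, 4, 0, 0]  score +0 (running 0)
row 1: [0, 0, 64, 0] -> [64, 0, 0, 0]  score +0 (running 0)
row 2: [2, 2, 32, 16] -> [4, 32, 16, 0]  score +4 (running 4)
row 3: [0, 4, 16, 0] -> [4, 16, 0, 0]  score +0 (running 4)
Board after move:
16  4  0  0
64  0  0  0
 4 32 16  0
 4 16  0  0

Answer: 4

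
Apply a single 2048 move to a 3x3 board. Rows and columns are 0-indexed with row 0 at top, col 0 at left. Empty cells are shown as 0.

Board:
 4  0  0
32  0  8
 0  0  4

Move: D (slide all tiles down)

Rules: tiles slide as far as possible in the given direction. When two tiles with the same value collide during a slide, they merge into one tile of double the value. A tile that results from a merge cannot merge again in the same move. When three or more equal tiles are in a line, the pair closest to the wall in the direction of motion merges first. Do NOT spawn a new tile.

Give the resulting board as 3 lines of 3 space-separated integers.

Answer:  0  0  0
 4  0  8
32  0  4

Derivation:
Slide down:
col 0: [4, 32, 0] -> [0, 4, 32]
col 1: [0, 0, 0] -> [0, 0, 0]
col 2: [0, 8, 4] -> [0, 8, 4]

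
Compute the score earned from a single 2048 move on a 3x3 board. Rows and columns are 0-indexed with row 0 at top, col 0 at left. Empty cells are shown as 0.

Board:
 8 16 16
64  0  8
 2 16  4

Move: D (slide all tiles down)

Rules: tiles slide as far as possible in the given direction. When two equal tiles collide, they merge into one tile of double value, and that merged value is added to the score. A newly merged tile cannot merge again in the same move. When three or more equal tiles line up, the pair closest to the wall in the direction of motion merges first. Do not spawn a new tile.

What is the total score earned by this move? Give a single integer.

Answer: 32

Derivation:
Slide down:
col 0: [8, 64, 2] -> [8, 64, 2]  score +0 (running 0)
col 1: [16, 0, 16] -> [0, 0, 32]  score +32 (running 32)
col 2: [16, 8, 4] -> [16, 8, 4]  score +0 (running 32)
Board after move:
 8  0 16
64  0  8
 2 32  4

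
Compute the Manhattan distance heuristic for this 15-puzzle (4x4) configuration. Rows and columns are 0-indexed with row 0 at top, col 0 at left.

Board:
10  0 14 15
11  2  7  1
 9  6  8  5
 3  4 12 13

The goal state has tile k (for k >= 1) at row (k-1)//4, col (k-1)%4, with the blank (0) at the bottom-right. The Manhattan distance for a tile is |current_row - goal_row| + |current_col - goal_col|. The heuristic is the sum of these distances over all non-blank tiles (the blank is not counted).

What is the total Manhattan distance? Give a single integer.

Answer: 41

Derivation:
Tile 10: (0,0)->(2,1) = 3
Tile 14: (0,2)->(3,1) = 4
Tile 15: (0,3)->(3,2) = 4
Tile 11: (1,0)->(2,2) = 3
Tile 2: (1,1)->(0,1) = 1
Tile 7: (1,2)->(1,2) = 0
Tile 1: (1,3)->(0,0) = 4
Tile 9: (2,0)->(2,0) = 0
Tile 6: (2,1)->(1,1) = 1
Tile 8: (2,2)->(1,3) = 2
Tile 5: (2,3)->(1,0) = 4
Tile 3: (3,0)->(0,2) = 5
Tile 4: (3,1)->(0,3) = 5
Tile 12: (3,2)->(2,3) = 2
Tile 13: (3,3)->(3,0) = 3
Sum: 3 + 4 + 4 + 3 + 1 + 0 + 4 + 0 + 1 + 2 + 4 + 5 + 5 + 2 + 3 = 41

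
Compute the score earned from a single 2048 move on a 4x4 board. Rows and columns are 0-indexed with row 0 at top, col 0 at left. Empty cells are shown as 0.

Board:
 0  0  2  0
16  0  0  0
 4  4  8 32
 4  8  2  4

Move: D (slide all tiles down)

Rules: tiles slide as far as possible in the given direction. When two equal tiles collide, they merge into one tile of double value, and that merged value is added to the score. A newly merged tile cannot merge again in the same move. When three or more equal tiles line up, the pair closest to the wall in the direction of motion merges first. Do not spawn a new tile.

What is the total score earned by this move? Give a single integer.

Slide down:
col 0: [0, 16, 4, 4] -> [0, 0, 16, 8]  score +8 (running 8)
col 1: [0, 0, 4, 8] -> [0, 0, 4, 8]  score +0 (running 8)
col 2: [2, 0, 8, 2] -> [0, 2, 8, 2]  score +0 (running 8)
col 3: [0, 0, 32, 4] -> [0, 0, 32, 4]  score +0 (running 8)
Board after move:
 0  0  0  0
 0  0  2  0
16  4  8 32
 8  8  2  4

Answer: 8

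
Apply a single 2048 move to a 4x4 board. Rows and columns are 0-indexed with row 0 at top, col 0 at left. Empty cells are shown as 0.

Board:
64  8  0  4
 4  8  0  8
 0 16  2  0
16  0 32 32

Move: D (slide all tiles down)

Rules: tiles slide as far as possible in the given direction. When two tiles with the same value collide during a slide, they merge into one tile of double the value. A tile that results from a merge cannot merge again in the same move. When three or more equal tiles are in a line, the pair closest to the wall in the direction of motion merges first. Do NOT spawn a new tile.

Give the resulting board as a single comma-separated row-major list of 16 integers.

Slide down:
col 0: [64, 4, 0, 16] -> [0, 64, 4, 16]
col 1: [8, 8, 16, 0] -> [0, 0, 16, 16]
col 2: [0, 0, 2, 32] -> [0, 0, 2, 32]
col 3: [4, 8, 0, 32] -> [0, 4, 8, 32]

Answer: 0, 0, 0, 0, 64, 0, 0, 4, 4, 16, 2, 8, 16, 16, 32, 32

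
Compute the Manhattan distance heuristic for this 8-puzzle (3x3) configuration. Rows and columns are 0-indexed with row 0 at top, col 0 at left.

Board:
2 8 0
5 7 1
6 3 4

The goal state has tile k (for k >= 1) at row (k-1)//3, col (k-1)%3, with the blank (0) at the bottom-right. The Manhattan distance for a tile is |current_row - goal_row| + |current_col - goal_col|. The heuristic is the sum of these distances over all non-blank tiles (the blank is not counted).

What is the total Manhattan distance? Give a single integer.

Tile 2: at (0,0), goal (0,1), distance |0-0|+|0-1| = 1
Tile 8: at (0,1), goal (2,1), distance |0-2|+|1-1| = 2
Tile 5: at (1,0), goal (1,1), distance |1-1|+|0-1| = 1
Tile 7: at (1,1), goal (2,0), distance |1-2|+|1-0| = 2
Tile 1: at (1,2), goal (0,0), distance |1-0|+|2-0| = 3
Tile 6: at (2,0), goal (1,2), distance |2-1|+|0-2| = 3
Tile 3: at (2,1), goal (0,2), distance |2-0|+|1-2| = 3
Tile 4: at (2,2), goal (1,0), distance |2-1|+|2-0| = 3
Sum: 1 + 2 + 1 + 2 + 3 + 3 + 3 + 3 = 18

Answer: 18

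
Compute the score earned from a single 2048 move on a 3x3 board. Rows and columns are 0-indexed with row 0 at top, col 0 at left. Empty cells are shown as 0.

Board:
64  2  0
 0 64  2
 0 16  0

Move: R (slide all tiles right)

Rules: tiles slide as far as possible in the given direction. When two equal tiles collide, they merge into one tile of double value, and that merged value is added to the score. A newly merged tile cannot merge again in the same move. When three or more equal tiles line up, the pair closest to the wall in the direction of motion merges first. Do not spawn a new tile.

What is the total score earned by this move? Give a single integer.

Answer: 0

Derivation:
Slide right:
row 0: [64, 2, 0] -> [0, 64, 2]  score +0 (running 0)
row 1: [0, 64, 2] -> [0, 64, 2]  score +0 (running 0)
row 2: [0, 16, 0] -> [0, 0, 16]  score +0 (running 0)
Board after move:
 0 64  2
 0 64  2
 0  0 16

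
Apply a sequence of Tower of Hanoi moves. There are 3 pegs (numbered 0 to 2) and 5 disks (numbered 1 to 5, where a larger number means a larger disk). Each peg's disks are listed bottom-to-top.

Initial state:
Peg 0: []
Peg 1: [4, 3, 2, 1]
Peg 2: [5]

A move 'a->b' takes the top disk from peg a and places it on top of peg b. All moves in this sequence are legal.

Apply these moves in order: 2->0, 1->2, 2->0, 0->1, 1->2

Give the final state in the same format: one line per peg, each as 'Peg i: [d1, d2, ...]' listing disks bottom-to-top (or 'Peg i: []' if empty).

After move 1 (2->0):
Peg 0: [5]
Peg 1: [4, 3, 2, 1]
Peg 2: []

After move 2 (1->2):
Peg 0: [5]
Peg 1: [4, 3, 2]
Peg 2: [1]

After move 3 (2->0):
Peg 0: [5, 1]
Peg 1: [4, 3, 2]
Peg 2: []

After move 4 (0->1):
Peg 0: [5]
Peg 1: [4, 3, 2, 1]
Peg 2: []

After move 5 (1->2):
Peg 0: [5]
Peg 1: [4, 3, 2]
Peg 2: [1]

Answer: Peg 0: [5]
Peg 1: [4, 3, 2]
Peg 2: [1]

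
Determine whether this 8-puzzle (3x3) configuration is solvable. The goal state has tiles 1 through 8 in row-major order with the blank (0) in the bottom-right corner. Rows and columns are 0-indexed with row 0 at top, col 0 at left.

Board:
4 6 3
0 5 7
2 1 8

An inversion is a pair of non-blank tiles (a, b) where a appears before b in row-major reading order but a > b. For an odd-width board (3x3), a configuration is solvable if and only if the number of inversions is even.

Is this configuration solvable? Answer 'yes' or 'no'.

Answer: yes

Derivation:
Inversions (pairs i<j in row-major order where tile[i] > tile[j] > 0): 14
14 is even, so the puzzle is solvable.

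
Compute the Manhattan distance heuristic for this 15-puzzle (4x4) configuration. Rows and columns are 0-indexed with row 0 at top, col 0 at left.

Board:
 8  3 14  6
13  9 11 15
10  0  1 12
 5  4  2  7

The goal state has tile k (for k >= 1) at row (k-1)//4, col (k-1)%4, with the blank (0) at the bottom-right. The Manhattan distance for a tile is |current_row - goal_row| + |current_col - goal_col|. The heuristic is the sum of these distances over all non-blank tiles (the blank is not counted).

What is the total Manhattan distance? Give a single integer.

Tile 8: at (0,0), goal (1,3), distance |0-1|+|0-3| = 4
Tile 3: at (0,1), goal (0,2), distance |0-0|+|1-2| = 1
Tile 14: at (0,2), goal (3,1), distance |0-3|+|2-1| = 4
Tile 6: at (0,3), goal (1,1), distance |0-1|+|3-1| = 3
Tile 13: at (1,0), goal (3,0), distance |1-3|+|0-0| = 2
Tile 9: at (1,1), goal (2,0), distance |1-2|+|1-0| = 2
Tile 11: at (1,2), goal (2,2), distance |1-2|+|2-2| = 1
Tile 15: at (1,3), goal (3,2), distance |1-3|+|3-2| = 3
Tile 10: at (2,0), goal (2,1), distance |2-2|+|0-1| = 1
Tile 1: at (2,2), goal (0,0), distance |2-0|+|2-0| = 4
Tile 12: at (2,3), goal (2,3), distance |2-2|+|3-3| = 0
Tile 5: at (3,0), goal (1,0), distance |3-1|+|0-0| = 2
Tile 4: at (3,1), goal (0,3), distance |3-0|+|1-3| = 5
Tile 2: at (3,2), goal (0,1), distance |3-0|+|2-1| = 4
Tile 7: at (3,3), goal (1,2), distance |3-1|+|3-2| = 3
Sum: 4 + 1 + 4 + 3 + 2 + 2 + 1 + 3 + 1 + 4 + 0 + 2 + 5 + 4 + 3 = 39

Answer: 39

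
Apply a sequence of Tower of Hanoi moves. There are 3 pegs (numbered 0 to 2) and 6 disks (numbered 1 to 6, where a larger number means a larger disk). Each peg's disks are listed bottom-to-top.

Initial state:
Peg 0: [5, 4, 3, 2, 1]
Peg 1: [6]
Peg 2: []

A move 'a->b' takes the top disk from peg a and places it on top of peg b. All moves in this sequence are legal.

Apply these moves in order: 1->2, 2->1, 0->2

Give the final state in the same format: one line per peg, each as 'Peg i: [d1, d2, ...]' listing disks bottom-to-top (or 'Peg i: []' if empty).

After move 1 (1->2):
Peg 0: [5, 4, 3, 2, 1]
Peg 1: []
Peg 2: [6]

After move 2 (2->1):
Peg 0: [5, 4, 3, 2, 1]
Peg 1: [6]
Peg 2: []

After move 3 (0->2):
Peg 0: [5, 4, 3, 2]
Peg 1: [6]
Peg 2: [1]

Answer: Peg 0: [5, 4, 3, 2]
Peg 1: [6]
Peg 2: [1]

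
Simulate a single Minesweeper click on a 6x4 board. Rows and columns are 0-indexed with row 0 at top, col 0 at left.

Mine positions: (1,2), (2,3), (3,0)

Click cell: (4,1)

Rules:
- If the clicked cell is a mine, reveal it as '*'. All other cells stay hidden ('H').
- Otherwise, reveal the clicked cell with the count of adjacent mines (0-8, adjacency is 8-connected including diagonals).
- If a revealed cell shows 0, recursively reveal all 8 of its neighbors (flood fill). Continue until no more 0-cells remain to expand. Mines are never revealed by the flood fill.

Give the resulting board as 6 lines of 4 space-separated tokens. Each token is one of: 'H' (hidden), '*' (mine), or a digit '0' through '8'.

H H H H
H H H H
H H H H
H H H H
H 1 H H
H H H H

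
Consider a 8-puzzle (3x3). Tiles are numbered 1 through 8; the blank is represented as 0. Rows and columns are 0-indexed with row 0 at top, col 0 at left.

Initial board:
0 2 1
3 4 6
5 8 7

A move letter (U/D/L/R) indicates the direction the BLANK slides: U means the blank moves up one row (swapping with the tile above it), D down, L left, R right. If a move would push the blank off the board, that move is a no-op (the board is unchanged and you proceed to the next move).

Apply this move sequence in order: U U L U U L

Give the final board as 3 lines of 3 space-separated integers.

Answer: 0 2 1
3 4 6
5 8 7

Derivation:
After move 1 (U):
0 2 1
3 4 6
5 8 7

After move 2 (U):
0 2 1
3 4 6
5 8 7

After move 3 (L):
0 2 1
3 4 6
5 8 7

After move 4 (U):
0 2 1
3 4 6
5 8 7

After move 5 (U):
0 2 1
3 4 6
5 8 7

After move 6 (L):
0 2 1
3 4 6
5 8 7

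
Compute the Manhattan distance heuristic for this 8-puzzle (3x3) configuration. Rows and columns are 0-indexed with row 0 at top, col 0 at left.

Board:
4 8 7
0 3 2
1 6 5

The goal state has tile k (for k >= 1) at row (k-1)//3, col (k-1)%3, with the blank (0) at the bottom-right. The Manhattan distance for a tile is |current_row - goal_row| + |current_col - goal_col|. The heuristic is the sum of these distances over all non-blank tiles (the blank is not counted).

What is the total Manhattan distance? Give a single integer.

Tile 4: (0,0)->(1,0) = 1
Tile 8: (0,1)->(2,1) = 2
Tile 7: (0,2)->(2,0) = 4
Tile 3: (1,1)->(0,2) = 2
Tile 2: (1,2)->(0,1) = 2
Tile 1: (2,0)->(0,0) = 2
Tile 6: (2,1)->(1,2) = 2
Tile 5: (2,2)->(1,1) = 2
Sum: 1 + 2 + 4 + 2 + 2 + 2 + 2 + 2 = 17

Answer: 17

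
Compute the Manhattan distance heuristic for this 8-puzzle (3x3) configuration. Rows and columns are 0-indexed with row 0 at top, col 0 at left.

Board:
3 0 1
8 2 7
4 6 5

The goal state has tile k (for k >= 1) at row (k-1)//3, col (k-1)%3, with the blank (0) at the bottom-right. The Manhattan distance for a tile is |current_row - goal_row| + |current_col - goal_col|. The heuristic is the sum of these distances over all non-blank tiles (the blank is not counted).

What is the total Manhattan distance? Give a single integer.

Answer: 15

Derivation:
Tile 3: (0,0)->(0,2) = 2
Tile 1: (0,2)->(0,0) = 2
Tile 8: (1,0)->(2,1) = 2
Tile 2: (1,1)->(0,1) = 1
Tile 7: (1,2)->(2,0) = 3
Tile 4: (2,0)->(1,0) = 1
Tile 6: (2,1)->(1,2) = 2
Tile 5: (2,2)->(1,1) = 2
Sum: 2 + 2 + 2 + 1 + 3 + 1 + 2 + 2 = 15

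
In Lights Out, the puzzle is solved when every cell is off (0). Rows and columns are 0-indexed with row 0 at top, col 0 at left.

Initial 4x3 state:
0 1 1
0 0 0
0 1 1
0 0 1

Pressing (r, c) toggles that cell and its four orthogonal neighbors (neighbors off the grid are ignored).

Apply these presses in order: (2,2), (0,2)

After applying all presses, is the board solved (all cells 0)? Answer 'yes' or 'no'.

Answer: yes

Derivation:
After press 1 at (2,2):
0 1 1
0 0 1
0 0 0
0 0 0

After press 2 at (0,2):
0 0 0
0 0 0
0 0 0
0 0 0

Lights still on: 0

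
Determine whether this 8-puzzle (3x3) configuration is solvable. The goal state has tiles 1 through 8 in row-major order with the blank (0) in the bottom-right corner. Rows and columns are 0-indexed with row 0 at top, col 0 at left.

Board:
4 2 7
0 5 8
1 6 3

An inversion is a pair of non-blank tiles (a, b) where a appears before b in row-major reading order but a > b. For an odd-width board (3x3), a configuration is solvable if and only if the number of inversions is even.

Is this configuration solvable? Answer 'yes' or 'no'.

Inversions (pairs i<j in row-major order where tile[i] > tile[j] > 0): 14
14 is even, so the puzzle is solvable.

Answer: yes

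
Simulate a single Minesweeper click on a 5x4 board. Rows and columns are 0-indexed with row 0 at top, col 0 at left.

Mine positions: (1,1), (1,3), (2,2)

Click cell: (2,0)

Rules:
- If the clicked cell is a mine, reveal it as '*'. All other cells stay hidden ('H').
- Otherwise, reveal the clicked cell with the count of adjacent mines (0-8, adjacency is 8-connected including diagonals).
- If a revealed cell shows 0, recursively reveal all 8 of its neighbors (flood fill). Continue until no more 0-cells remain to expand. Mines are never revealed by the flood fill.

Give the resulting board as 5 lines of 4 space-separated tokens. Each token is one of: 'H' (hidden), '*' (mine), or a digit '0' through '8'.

H H H H
H H H H
1 H H H
H H H H
H H H H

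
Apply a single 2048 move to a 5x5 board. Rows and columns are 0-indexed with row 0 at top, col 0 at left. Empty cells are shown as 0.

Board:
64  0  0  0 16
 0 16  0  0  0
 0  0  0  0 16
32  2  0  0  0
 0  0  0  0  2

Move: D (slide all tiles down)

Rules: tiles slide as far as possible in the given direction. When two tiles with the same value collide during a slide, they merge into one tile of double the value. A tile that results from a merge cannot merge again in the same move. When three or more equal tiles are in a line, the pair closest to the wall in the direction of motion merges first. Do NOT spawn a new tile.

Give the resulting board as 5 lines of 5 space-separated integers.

Slide down:
col 0: [64, 0, 0, 32, 0] -> [0, 0, 0, 64, 32]
col 1: [0, 16, 0, 2, 0] -> [0, 0, 0, 16, 2]
col 2: [0, 0, 0, 0, 0] -> [0, 0, 0, 0, 0]
col 3: [0, 0, 0, 0, 0] -> [0, 0, 0, 0, 0]
col 4: [16, 0, 16, 0, 2] -> [0, 0, 0, 32, 2]

Answer:  0  0  0  0  0
 0  0  0  0  0
 0  0  0  0  0
64 16  0  0 32
32  2  0  0  2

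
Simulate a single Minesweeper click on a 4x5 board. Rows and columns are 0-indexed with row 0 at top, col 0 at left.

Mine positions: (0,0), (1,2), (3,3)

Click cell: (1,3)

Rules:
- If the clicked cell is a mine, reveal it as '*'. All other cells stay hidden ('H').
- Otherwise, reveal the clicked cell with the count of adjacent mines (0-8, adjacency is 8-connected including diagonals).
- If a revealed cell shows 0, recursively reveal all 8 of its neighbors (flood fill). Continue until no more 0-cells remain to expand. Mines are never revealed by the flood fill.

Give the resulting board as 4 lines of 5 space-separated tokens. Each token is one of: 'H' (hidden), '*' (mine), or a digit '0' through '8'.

H H H H H
H H H 1 H
H H H H H
H H H H H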